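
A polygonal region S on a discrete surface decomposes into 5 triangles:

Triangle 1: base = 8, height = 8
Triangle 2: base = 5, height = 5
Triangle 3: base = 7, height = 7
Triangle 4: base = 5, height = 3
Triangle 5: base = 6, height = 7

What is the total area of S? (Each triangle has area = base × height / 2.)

(1/2)×8×8 + (1/2)×5×5 + (1/2)×7×7 + (1/2)×5×3 + (1/2)×6×7 = 97.5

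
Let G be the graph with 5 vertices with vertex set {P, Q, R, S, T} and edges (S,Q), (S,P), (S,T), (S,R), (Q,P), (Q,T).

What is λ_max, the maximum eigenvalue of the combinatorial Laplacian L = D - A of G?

Degrees: deg(P) = 2, deg(Q) = 3, deg(R) = 1, deg(S) = 4, deg(T) = 2.
L = D − A with rows/columns ordered (P, Q, R, S, T):
  [ 2, -1,  0, -1,  0]
  [-1,  3,  0, -1, -1]
  [ 0,  0,  1, -1,  0]
  [-1, -1, -1,  4, -1]
  [ 0, -1,  0, -1,  2]
Characteristic polynomial: det(λI − L) = λ(λ − 1)(λ − 2)(λ − 4)(λ − 5).
Roots: λ = 0; (λ − 1) = 0 ⇒ λ = 1; (λ − 2) = 0 ⇒ λ = 2; (λ − 4) = 0 ⇒ λ = 4; (λ − 5) = 0 ⇒ λ = 5.
(Check: the roots sum (with multiplicity) to 12, matching trace L = Σdeg = 2·6 = 12.)
Laplacian eigenvalues: [0.0, 1.0, 2.0, 4.0, 5.0]. Largest eigenvalue (spectral radius) = 5.0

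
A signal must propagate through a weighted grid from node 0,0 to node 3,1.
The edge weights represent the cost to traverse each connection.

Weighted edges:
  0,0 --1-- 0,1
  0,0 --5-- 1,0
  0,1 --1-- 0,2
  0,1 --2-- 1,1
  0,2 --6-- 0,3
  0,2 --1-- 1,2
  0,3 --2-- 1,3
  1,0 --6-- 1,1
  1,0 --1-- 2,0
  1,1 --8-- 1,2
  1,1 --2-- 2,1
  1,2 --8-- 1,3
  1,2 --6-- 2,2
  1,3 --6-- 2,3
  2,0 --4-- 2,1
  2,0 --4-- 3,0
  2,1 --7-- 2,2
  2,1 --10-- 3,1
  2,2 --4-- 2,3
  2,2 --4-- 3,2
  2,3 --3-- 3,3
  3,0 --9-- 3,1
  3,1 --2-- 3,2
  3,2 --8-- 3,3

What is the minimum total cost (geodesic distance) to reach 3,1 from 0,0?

Shortest path: 0,0 → 0,1 → 1,1 → 2,1 → 3,1, total weight = 15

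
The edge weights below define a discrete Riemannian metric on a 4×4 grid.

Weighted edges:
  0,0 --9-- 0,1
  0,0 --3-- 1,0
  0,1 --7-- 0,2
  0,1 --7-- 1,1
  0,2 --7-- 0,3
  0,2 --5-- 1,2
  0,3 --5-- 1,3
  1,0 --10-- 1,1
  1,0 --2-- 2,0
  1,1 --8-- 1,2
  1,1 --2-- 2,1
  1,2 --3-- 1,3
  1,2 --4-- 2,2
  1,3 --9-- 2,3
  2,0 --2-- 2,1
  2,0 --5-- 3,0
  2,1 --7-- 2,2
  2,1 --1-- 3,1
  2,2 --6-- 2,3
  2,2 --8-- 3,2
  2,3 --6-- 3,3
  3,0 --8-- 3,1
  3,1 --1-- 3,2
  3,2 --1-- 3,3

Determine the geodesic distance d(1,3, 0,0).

Shortest path: 1,3 → 1,2 → 1,1 → 2,1 → 2,0 → 1,0 → 0,0, total weight = 20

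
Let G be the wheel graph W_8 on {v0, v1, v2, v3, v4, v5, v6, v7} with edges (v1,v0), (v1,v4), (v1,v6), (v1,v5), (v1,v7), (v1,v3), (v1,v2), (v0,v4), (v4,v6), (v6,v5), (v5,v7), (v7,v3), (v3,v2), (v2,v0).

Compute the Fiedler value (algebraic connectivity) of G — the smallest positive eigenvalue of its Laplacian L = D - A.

The wheel W_8 is the join K_1 ∨ C_7 (a hub joined to every vertex of a cycle of length 7). For a join G ∨ H (G on p vertices, H on q vertices) the Laplacian spectrum is 0, p+q, the eigenvalues of L(G) other than one 0 each shifted by +q, and the eigenvalues of L(H) other than one 0 each shifted by +p. With G = K_1 (p = 1, nothing left after dropping its 0) and H = C_7 (q = 7, eigenvalues 2 − 2cos(2πk/7), k = 0, …, 6; drop k = 0), the spectrum of W_8 is 0, 8, and 1 + (2 − 2cos(2πk/7)) = 3 − 2cos(2πk/7) for k = 1, …, 6:
k=1: 3 − 2cos(2π/7) = 1.753; k=2: 3 − 2cos(4π/7) = 3.445; k=3: 3 − 2cos(6π/7) = 4.8019; k=4: 3 − 2cos(8π/7) = 4.8019; k=5: 3 − 2cos(10π/7) = 3.445; k=6: 3 − 2cos(12π/7) = 1.753.
Laplacian eigenvalues: [0.0, 1.753, 1.753, 3.445, 3.445, 4.8019, 4.8019, 8.0]. Algebraic connectivity (smallest non-zero eigenvalue) = 1.753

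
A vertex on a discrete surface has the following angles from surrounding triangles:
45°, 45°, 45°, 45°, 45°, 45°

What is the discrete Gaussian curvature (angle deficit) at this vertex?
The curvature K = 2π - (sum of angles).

Sum of angles = 270°. K = 360° - 270° = 90° = π/2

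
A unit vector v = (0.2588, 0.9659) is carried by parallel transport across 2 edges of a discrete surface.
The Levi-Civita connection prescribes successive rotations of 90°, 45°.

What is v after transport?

Total rotation: 90° + 45° = 135°. Final vector: (-0.8660, -0.5000)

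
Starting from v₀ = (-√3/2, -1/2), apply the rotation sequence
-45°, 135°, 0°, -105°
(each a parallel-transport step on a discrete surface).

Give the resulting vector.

Total rotation: (-45°) + 135° + 0° + (-105°) = -15°. Final vector: (-0.9659, -0.2588)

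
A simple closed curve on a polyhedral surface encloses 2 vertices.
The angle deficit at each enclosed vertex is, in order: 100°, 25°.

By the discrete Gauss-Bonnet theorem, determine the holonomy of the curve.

Holonomy = total enclosed curvature = 100° + 25° = 125°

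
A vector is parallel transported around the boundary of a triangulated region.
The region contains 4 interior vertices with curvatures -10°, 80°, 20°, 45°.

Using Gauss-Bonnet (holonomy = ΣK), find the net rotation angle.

Holonomy = total enclosed curvature = (-10°) + 80° + 20° + 45° = 135°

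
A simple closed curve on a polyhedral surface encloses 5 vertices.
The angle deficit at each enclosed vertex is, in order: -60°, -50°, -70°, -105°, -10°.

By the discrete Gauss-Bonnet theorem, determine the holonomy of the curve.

Holonomy = total enclosed curvature = (-60°) + (-50°) + (-70°) + (-105°) + (-10°) = -295°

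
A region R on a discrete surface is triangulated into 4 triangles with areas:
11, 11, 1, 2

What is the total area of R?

11 + 11 + 1 + 2 = 25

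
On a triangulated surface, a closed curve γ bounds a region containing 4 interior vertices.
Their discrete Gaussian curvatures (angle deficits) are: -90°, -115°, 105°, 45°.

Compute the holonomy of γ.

Holonomy = total enclosed curvature = (-90°) + (-115°) + 105° + 45° = -55°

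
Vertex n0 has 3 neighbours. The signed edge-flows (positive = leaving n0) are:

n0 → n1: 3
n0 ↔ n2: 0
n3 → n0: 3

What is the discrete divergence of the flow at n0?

Divergence = sum of outgoing flows = 3 + 0 + (-3) = 0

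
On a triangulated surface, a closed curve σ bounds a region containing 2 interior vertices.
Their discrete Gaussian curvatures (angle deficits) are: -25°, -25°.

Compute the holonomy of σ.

Holonomy = total enclosed curvature = (-25°) + (-25°) = -50°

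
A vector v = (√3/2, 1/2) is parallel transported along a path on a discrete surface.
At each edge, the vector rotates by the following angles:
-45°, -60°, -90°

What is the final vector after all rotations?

Total rotation: (-45°) + (-60°) + (-90°) = -195° ≡ 165° (mod 360°). Final vector: (-0.9659, -0.2588)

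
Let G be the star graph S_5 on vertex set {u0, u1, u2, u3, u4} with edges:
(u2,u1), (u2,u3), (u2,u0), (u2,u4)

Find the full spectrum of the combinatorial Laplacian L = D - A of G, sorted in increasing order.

The star S_5 is the complete bipartite graph K_{1,4} (one hub of degree 4, 4 leaves of degree 1). The Laplacian spectrum of K_{p,q} is 0, p (multiplicity q−1), q (multiplicity p−1), p+q. With p = 1, q = 4: 0 once, 1 with multiplicity 3, and 5 once. (Check: trace L = sum of degrees = 8 = 3·1 + 5.)
Laplacian eigenvalues (increasing order): [0.0, 1.0, 1.0, 1.0, 5.0]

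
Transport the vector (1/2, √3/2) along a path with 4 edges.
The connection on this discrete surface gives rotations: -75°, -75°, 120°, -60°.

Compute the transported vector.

Total rotation: (-75°) + (-75°) + 120° + (-60°) = -90°. Final vector: (0.8660, -0.5000)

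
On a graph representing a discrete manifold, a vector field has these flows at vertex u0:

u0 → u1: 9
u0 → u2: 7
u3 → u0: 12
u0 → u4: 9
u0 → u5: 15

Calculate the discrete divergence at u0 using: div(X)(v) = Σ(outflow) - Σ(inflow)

Divergence = sum of outgoing flows = 9 + 7 + (-12) + 9 + 15 = 28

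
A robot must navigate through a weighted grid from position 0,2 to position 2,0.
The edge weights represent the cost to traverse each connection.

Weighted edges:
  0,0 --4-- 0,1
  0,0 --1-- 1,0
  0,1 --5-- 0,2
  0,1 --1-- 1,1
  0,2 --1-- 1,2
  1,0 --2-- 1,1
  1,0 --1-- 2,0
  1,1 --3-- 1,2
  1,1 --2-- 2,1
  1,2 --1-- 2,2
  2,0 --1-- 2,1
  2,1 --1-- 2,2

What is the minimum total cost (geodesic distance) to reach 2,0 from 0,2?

Shortest path: 0,2 → 1,2 → 2,2 → 2,1 → 2,0, total weight = 4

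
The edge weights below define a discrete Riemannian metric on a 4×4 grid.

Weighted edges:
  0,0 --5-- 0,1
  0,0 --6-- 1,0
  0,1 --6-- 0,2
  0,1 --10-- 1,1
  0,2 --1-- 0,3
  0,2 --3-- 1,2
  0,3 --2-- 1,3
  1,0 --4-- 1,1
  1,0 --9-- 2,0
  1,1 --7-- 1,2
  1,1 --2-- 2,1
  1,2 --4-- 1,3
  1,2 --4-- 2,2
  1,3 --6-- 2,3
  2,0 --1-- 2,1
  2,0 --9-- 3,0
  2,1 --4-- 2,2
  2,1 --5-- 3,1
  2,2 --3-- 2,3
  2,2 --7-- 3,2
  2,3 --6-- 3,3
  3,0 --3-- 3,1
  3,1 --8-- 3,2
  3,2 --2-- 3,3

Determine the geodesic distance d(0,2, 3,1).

Shortest path: 0,2 → 1,2 → 2,2 → 2,1 → 3,1, total weight = 16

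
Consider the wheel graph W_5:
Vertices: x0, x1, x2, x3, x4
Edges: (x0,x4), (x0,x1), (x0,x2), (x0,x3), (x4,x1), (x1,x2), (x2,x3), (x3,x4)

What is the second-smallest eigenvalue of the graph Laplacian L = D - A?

The wheel W_5 is the join K_1 ∨ C_4 (a hub joined to every vertex of a cycle of length 4). For a join G ∨ H (G on p vertices, H on q vertices) the Laplacian spectrum is 0, p+q, the eigenvalues of L(G) other than one 0 each shifted by +q, and the eigenvalues of L(H) other than one 0 each shifted by +p. With G = K_1 (p = 1, nothing left after dropping its 0) and H = C_4 (q = 4, eigenvalues 2 − 2cos(2πk/4), k = 0, …, 3; drop k = 0), the spectrum of W_5 is 0, 5, and 1 + (2 − 2cos(2πk/4)) = 3 − 2cos(2πk/4) for k = 1, …, 3:
k=1: 3 − 2cos(π/2) = 3.0; k=2: 3 − 2cos(π) = 5.0; k=3: 3 − 2cos(3π/2) = 3.0.
Laplacian eigenvalues: [0.0, 3.0, 3.0, 5.0, 5.0]. Algebraic connectivity (smallest non-zero eigenvalue) = 3.0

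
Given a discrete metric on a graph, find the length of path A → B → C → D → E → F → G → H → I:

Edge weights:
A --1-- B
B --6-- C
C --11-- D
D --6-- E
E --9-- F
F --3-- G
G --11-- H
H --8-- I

Arc length = 1 + 6 + 11 + 6 + 9 + 3 + 11 + 8 = 55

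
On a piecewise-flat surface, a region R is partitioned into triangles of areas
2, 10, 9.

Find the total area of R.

2 + 10 + 9 = 21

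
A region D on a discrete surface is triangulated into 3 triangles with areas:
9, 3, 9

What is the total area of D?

9 + 3 + 9 = 21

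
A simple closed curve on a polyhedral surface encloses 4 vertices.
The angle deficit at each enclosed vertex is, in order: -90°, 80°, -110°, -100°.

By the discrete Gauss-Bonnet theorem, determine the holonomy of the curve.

Holonomy = total enclosed curvature = (-90°) + 80° + (-110°) + (-100°) = -220°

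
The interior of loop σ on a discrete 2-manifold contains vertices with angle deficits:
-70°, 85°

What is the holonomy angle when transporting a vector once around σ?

Holonomy = total enclosed curvature = (-70°) + 85° = 15°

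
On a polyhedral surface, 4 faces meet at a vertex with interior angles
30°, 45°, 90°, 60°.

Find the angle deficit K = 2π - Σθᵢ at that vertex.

Sum of angles = 225°. K = 360° - 225° = 135°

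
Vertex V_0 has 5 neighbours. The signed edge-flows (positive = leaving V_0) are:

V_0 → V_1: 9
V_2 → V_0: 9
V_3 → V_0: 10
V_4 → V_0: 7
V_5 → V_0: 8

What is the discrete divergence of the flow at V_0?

Divergence = sum of outgoing flows = 9 + (-9) + (-10) + (-7) + (-8) = -25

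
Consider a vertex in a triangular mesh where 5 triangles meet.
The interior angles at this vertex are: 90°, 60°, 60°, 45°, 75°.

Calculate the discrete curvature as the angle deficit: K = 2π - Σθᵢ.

Sum of angles = 330°. K = 360° - 330° = 30° = π/6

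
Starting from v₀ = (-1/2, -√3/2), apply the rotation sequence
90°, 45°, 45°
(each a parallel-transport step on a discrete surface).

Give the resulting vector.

Total rotation: 90° + 45° + 45° = 180°. Final vector: (0.5000, 0.8660)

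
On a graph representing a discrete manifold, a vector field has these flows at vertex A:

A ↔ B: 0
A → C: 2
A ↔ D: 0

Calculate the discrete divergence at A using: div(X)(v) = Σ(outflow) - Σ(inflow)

Divergence = sum of outgoing flows = 0 + 2 + 0 = 2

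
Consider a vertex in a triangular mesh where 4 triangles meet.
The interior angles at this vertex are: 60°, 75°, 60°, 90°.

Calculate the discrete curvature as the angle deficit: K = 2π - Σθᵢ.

Sum of angles = 285°. K = 360° - 285° = 75°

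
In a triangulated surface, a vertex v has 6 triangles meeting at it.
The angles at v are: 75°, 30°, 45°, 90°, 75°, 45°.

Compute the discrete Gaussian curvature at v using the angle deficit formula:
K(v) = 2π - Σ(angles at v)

Sum of angles = 360°. K = 360° - 360° = 0°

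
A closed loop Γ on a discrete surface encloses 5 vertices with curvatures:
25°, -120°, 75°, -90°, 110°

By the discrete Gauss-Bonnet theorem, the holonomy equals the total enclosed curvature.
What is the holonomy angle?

Holonomy = total enclosed curvature = 25° + (-120°) + 75° + (-90°) + 110° = 0°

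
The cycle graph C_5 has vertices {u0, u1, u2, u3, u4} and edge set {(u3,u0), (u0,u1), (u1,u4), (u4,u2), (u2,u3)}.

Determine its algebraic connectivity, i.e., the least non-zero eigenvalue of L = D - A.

The cycle graph C_n has Laplacian eigenvalues λ_k = 2 − 2cos(2πk/n), k = 0, 1, …, n−1. Here n = 5:
k=0: 2 − 2cos(0) = 0.0; k=1: 2 − 2cos(2π/5) = 1.382; k=2: 2 − 2cos(4π/5) = 3.618; k=3: 2 − 2cos(6π/5) = 3.618; k=4: 2 − 2cos(8π/5) = 1.382.
Laplacian eigenvalues: [0.0, 1.382, 1.382, 3.618, 3.618]. Algebraic connectivity (smallest non-zero eigenvalue) = 1.382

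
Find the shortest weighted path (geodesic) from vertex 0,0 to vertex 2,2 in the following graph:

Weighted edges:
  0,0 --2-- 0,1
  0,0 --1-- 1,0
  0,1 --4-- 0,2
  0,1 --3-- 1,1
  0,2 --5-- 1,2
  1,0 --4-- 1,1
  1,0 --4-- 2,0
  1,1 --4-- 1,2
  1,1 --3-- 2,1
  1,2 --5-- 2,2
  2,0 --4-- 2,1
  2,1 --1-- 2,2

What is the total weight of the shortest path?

Shortest path: 0,0 → 1,0 → 1,1 → 2,1 → 2,2, total weight = 9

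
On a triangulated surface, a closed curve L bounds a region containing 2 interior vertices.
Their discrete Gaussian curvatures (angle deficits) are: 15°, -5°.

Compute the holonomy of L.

Holonomy = total enclosed curvature = 15° + (-5°) = 10°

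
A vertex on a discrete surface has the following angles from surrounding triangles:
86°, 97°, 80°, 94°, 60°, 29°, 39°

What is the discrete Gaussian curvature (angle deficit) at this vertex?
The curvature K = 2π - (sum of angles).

Sum of angles = 485°. K = 360° - 485° = -125° = -25π/36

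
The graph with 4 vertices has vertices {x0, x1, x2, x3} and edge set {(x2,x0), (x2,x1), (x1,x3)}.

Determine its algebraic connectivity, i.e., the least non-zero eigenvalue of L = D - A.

Degrees: deg(x0) = 1, deg(x1) = 2, deg(x2) = 2, deg(x3) = 1.
L = D − A with rows/columns ordered (x0, x1, x2, x3):
  [ 1,  0, -1,  0]
  [ 0,  2, -1, -1]
  [-1, -1,  2,  0]
  [ 0, -1,  0,  1]
Characteristic polynomial: det(λI − L) = λ(λ² − 4λ + 2)(λ − 2).
Roots: λ = 0; (λ² − 4λ + 2) = 0 ⇒ λ = 2 ± √2 ≈ 0.5858, 3.4142; (λ − 2) = 0 ⇒ λ = 2.
(Check: the roots sum (with multiplicity) to 6, matching trace L = Σdeg = 2·3 = 6.)
Laplacian eigenvalues: [0.0, 0.5858, 2.0, 3.4142]. Algebraic connectivity (smallest non-zero eigenvalue) = 0.5858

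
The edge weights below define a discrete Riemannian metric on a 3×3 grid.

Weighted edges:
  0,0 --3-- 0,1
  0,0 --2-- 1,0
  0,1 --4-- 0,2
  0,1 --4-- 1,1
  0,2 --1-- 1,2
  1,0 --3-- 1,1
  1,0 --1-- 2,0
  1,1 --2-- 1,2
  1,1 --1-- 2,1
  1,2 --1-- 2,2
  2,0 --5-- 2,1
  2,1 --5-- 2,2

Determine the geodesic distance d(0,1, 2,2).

Shortest path: 0,1 → 0,2 → 1,2 → 2,2, total weight = 6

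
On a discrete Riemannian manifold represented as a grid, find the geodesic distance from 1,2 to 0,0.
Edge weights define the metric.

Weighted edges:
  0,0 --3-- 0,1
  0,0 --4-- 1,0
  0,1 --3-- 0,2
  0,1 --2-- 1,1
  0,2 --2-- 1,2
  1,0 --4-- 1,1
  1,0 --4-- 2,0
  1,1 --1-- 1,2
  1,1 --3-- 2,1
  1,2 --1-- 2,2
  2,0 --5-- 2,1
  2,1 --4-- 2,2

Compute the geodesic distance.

Shortest path: 1,2 → 1,1 → 0,1 → 0,0, total weight = 6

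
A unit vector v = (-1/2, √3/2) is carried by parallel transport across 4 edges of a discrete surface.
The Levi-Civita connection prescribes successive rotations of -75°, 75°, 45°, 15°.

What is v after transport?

Total rotation: (-75°) + 75° + 45° + 15° = 60°. Final vector: (-1, 0)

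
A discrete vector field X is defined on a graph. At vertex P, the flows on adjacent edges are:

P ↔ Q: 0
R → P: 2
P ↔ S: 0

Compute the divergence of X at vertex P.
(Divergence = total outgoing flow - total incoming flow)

Divergence = sum of outgoing flows = 0 + (-2) + 0 = -2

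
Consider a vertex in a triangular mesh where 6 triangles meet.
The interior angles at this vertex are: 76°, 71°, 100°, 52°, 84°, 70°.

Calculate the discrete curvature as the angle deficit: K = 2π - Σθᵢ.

Sum of angles = 453°. K = 360° - 453° = -93° = -31π/60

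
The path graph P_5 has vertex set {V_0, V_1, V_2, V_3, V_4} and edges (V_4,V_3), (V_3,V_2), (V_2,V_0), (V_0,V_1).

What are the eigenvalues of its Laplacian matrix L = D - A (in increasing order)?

The path graph P_n has Laplacian eigenvalues λ_k = 2 − 2cos(kπ/n), k = 0, 1, …, n−1. Here n = 5:
k=0: 2 − 2cos(0) = 0.0; k=1: 2 − 2cos(π/5) = 0.382; k=2: 2 − 2cos(2π/5) = 1.382; k=3: 2 − 2cos(3π/5) = 2.618; k=4: 2 − 2cos(4π/5) = 3.618.
Laplacian eigenvalues (increasing order): [0.0, 0.382, 1.382, 2.618, 3.618]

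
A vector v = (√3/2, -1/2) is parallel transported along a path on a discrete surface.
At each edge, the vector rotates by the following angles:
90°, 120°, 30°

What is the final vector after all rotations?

Total rotation: 90° + 120° + 30° = 240° ≡ -120° (mod 360°). Final vector: (-0.8660, -0.5000)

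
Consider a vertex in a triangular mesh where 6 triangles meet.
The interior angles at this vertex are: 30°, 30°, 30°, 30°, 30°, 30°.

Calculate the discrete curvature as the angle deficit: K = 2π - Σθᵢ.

Sum of angles = 180°. K = 360° - 180° = 180°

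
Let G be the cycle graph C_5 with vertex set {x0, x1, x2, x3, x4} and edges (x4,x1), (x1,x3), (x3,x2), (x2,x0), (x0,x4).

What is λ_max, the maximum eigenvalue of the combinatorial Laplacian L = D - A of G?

The cycle graph C_n has Laplacian eigenvalues λ_k = 2 − 2cos(2πk/n), k = 0, 1, …, n−1. Here n = 5:
k=0: 2 − 2cos(0) = 0.0; k=1: 2 − 2cos(2π/5) = 1.382; k=2: 2 − 2cos(4π/5) = 3.618; k=3: 2 − 2cos(6π/5) = 3.618; k=4: 2 − 2cos(8π/5) = 1.382.
Laplacian eigenvalues: [0.0, 1.382, 1.382, 3.618, 3.618]. Largest eigenvalue (spectral radius) = 3.618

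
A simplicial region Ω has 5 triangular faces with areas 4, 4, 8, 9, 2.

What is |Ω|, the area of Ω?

4 + 4 + 8 + 9 + 2 = 27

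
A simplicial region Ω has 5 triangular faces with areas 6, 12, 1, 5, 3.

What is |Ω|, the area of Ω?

6 + 12 + 1 + 5 + 3 = 27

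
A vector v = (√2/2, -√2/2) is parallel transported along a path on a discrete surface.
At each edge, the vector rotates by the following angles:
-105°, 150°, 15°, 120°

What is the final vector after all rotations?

Total rotation: (-105°) + 150° + 15° + 120° = 180°. Final vector: (-0.7071, 0.7071)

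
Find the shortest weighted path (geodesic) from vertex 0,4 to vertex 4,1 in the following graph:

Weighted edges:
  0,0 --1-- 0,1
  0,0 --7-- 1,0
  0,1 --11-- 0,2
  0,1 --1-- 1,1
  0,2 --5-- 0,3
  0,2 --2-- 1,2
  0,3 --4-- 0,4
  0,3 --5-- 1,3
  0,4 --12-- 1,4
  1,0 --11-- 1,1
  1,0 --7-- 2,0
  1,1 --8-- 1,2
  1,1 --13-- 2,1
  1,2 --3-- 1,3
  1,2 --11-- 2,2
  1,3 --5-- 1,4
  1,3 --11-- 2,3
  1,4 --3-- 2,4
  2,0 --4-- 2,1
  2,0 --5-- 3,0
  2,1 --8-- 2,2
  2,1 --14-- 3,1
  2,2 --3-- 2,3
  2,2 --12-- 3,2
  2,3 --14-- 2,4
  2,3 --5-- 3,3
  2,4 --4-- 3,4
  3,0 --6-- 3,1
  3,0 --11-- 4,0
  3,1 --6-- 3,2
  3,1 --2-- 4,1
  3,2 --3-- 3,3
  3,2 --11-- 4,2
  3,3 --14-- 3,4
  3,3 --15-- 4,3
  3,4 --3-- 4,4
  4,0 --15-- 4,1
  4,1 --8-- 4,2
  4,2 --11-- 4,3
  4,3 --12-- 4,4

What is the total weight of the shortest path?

Shortest path: 0,4 → 0,3 → 1,3 → 2,3 → 3,3 → 3,2 → 3,1 → 4,1, total weight = 36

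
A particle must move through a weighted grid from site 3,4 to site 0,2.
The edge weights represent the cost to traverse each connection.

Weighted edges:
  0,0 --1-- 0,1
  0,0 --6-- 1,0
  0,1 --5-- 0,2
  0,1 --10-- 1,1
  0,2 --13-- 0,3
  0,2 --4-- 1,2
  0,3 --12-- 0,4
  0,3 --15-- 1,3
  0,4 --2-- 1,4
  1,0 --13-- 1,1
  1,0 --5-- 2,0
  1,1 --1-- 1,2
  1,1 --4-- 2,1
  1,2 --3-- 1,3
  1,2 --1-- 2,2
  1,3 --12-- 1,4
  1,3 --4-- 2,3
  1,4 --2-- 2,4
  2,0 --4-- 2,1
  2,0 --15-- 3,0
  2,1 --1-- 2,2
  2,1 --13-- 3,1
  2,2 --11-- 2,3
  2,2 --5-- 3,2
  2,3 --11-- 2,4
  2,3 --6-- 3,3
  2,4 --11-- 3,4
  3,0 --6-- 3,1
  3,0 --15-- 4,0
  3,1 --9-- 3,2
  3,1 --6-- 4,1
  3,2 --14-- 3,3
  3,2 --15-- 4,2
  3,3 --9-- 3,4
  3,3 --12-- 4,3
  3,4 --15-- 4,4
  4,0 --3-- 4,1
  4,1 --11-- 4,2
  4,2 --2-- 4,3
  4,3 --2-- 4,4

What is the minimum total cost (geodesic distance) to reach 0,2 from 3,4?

Shortest path: 3,4 → 3,3 → 2,3 → 1,3 → 1,2 → 0,2, total weight = 26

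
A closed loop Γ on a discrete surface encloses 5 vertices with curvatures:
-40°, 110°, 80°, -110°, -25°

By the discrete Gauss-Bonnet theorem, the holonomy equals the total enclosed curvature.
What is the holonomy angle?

Holonomy = total enclosed curvature = (-40°) + 110° + 80° + (-110°) + (-25°) = 15°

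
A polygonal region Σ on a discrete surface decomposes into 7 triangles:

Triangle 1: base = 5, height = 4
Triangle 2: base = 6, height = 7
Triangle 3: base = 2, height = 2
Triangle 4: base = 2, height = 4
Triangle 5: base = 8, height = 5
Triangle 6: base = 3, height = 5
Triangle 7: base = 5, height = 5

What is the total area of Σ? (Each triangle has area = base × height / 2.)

(1/2)×5×4 + (1/2)×6×7 + (1/2)×2×2 + (1/2)×2×4 + (1/2)×8×5 + (1/2)×3×5 + (1/2)×5×5 = 77.0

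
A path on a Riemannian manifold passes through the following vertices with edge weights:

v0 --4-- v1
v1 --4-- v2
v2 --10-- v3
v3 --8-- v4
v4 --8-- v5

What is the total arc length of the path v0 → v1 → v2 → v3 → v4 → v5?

Arc length = 4 + 4 + 10 + 8 + 8 = 34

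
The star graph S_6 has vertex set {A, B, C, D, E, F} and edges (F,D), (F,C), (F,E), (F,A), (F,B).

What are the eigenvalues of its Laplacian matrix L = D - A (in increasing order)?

The star S_6 is the complete bipartite graph K_{1,5} (one hub of degree 5, 5 leaves of degree 1). The Laplacian spectrum of K_{p,q} is 0, p (multiplicity q−1), q (multiplicity p−1), p+q. With p = 1, q = 5: 0 once, 1 with multiplicity 4, and 6 once. (Check: trace L = sum of degrees = 10 = 4·1 + 6.)
Laplacian eigenvalues (increasing order): [0.0, 1.0, 1.0, 1.0, 1.0, 6.0]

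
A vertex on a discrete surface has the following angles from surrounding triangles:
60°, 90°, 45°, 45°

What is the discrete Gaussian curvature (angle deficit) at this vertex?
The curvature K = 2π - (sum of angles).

Sum of angles = 240°. K = 360° - 240° = 120° = 2π/3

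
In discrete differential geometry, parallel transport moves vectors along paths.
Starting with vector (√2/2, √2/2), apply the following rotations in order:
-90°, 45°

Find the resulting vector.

Total rotation: (-90°) + 45° = -45°. Final vector: (1, 0)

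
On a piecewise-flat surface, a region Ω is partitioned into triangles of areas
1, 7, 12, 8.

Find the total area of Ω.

1 + 7 + 12 + 8 = 28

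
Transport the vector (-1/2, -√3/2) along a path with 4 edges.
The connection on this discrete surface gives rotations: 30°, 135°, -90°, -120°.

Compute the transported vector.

Total rotation: 30° + 135° + (-90°) + (-120°) = -45°. Final vector: (-0.9659, -0.2588)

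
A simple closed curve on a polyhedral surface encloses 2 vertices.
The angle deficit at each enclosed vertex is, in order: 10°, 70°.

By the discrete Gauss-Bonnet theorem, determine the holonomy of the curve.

Holonomy = total enclosed curvature = 10° + 70° = 80°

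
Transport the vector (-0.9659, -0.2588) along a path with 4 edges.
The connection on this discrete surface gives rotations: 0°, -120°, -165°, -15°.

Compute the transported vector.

Total rotation: 0° + (-120°) + (-165°) + (-15°) = -300° ≡ 60° (mod 360°). Final vector: (-0.2588, -0.9659)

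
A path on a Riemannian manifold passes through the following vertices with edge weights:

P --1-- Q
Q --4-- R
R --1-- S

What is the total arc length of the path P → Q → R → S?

Arc length = 1 + 4 + 1 = 6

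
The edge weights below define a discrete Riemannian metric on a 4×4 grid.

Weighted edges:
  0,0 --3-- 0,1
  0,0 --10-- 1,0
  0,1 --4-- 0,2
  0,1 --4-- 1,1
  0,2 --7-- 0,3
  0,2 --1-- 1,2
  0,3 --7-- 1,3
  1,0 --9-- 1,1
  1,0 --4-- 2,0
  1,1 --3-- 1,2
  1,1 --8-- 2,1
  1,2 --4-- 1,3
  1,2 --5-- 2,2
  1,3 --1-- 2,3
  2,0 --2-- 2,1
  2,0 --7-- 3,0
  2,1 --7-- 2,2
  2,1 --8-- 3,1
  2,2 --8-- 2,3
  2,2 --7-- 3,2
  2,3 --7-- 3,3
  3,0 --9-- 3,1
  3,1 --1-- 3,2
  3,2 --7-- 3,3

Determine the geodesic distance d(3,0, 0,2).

Shortest path: 3,0 → 2,0 → 2,1 → 1,1 → 1,2 → 0,2, total weight = 21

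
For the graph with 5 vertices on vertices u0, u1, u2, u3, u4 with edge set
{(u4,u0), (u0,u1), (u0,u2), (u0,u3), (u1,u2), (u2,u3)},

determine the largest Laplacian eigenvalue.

Degrees: deg(u0) = 4, deg(u1) = 2, deg(u2) = 3, deg(u3) = 2, deg(u4) = 1.
L = D − A with rows/columns ordered (u0, u1, u2, u3, u4):
  [ 4, -1, -1, -1, -1]
  [-1,  2, -1,  0,  0]
  [-1, -1,  3, -1,  0]
  [-1,  0, -1,  2,  0]
  [-1,  0,  0,  0,  1]
Characteristic polynomial: det(λI − L) = λ(λ − 1)(λ − 2)(λ − 4)(λ − 5).
Roots: λ = 0; (λ − 1) = 0 ⇒ λ = 1; (λ − 2) = 0 ⇒ λ = 2; (λ − 4) = 0 ⇒ λ = 4; (λ − 5) = 0 ⇒ λ = 5.
(Check: the roots sum (with multiplicity) to 12, matching trace L = Σdeg = 2·6 = 12.)
Laplacian eigenvalues: [0.0, 1.0, 2.0, 4.0, 5.0]. Largest eigenvalue (spectral radius) = 5.0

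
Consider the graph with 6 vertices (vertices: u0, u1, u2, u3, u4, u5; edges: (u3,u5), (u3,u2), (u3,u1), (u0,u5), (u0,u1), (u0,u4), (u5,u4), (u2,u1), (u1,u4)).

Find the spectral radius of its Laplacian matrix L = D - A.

Degrees: deg(u0) = 3, deg(u1) = 4, deg(u2) = 2, deg(u3) = 3, deg(u4) = 3, deg(u5) = 3.
L = D − A with rows/columns ordered (u0, u1, u2, u3, u4, u5):
  [ 3, -1,  0,  0, -1, -1]
  [-1,  4, -1, -1, -1,  0]
  [ 0, -1,  2, -1,  0,  0]
  [ 0, -1, -1,  3,  0, -1]
  [-1, -1,  0,  0,  3, -1]
  [-1,  0,  0, -1, -1,  3]
Characteristic polynomial: det(λI − L) = λ(λ² − 7λ + 8)(λ − 3)(λ − 4)².
Roots: λ = 0; (λ² − 7λ + 8) = 0 ⇒ λ = (7 ± √17)/2 ≈ 1.4384, 5.5616; (λ − 3) = 0 ⇒ λ = 3; (λ − 4) = 0 ⇒ λ = 4 (multiplicity 2).
(Check: the roots sum (with multiplicity) to 18, matching trace L = Σdeg = 2·9 = 18.)
Laplacian eigenvalues: [0.0, 1.4384, 3.0, 4.0, 4.0, 5.5616]. Largest eigenvalue (spectral radius) = 5.5616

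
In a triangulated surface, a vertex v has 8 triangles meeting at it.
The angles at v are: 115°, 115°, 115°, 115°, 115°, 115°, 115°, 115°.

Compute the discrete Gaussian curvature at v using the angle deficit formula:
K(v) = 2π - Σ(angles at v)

Sum of angles = 920°. K = 360° - 920° = -560°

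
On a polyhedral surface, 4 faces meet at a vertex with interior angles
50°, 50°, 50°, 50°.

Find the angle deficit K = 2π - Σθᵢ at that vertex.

Sum of angles = 200°. K = 360° - 200° = 160° = 8π/9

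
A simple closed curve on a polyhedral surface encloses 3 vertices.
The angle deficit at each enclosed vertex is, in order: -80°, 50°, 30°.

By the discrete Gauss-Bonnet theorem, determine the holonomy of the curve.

Holonomy = total enclosed curvature = (-80°) + 50° + 30° = 0°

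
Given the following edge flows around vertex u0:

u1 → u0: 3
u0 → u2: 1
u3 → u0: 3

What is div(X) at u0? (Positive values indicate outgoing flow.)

Divergence = sum of outgoing flows = (-3) + 1 + (-3) = -5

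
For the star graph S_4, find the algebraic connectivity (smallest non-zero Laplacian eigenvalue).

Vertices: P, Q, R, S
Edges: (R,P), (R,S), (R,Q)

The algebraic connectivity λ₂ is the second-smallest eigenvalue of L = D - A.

The star S_4 is the complete bipartite graph K_{1,3} (one hub of degree 3, 3 leaves of degree 1). The Laplacian spectrum of K_{p,q} is 0, p (multiplicity q−1), q (multiplicity p−1), p+q. With p = 1, q = 3: 0 once, 1 with multiplicity 2, and 4 once. (Check: trace L = sum of degrees = 6 = 2·1 + 4.)
Laplacian eigenvalues: [0.0, 1.0, 1.0, 4.0]. Algebraic connectivity (smallest non-zero eigenvalue) = 1.0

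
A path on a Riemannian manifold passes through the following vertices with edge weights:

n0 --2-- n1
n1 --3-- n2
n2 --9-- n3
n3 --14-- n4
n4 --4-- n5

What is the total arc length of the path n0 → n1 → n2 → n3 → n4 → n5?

Arc length = 2 + 3 + 9 + 14 + 4 = 32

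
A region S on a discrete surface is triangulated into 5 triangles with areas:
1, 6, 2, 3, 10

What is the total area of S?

1 + 6 + 2 + 3 + 10 = 22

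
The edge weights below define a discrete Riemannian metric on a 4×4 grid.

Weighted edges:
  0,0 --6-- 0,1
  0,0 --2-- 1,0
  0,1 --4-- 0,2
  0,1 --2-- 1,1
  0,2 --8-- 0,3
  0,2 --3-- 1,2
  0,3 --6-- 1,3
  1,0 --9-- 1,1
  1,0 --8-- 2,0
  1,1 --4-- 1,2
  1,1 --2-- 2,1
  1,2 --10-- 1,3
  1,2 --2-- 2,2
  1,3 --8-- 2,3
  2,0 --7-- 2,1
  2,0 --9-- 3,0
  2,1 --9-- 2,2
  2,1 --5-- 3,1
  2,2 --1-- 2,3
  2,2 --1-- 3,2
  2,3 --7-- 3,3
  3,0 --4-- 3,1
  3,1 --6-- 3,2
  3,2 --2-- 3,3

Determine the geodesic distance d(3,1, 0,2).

Shortest path: 3,1 → 3,2 → 2,2 → 1,2 → 0,2, total weight = 12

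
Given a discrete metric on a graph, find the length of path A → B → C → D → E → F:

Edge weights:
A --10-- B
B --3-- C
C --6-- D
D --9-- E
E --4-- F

Arc length = 10 + 3 + 6 + 9 + 4 = 32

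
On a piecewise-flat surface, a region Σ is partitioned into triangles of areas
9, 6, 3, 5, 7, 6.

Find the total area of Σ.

9 + 6 + 3 + 5 + 7 + 6 = 36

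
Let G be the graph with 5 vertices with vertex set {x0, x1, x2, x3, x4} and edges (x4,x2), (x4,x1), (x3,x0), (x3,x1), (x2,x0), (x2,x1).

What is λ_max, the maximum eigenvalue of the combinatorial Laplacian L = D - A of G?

Degrees: deg(x0) = 2, deg(x1) = 3, deg(x2) = 3, deg(x3) = 2, deg(x4) = 2.
L = D − A with rows/columns ordered (x0, x1, x2, x3, x4):
  [ 2,  0, -1, -1,  0]
  [ 0,  3, -1, -1, -1]
  [-1, -1,  3,  0, -1]
  [-1, -1,  0,  2,  0]
  [ 0, -1, -1,  0,  2]
Characteristic polynomial: det(λI − L) = λ(λ² − 5λ + 5)(λ² − 7λ + 11).
Roots: λ = 0; (λ² − 5λ + 5) = 0 ⇒ λ = (5 ± √5)/2 ≈ 1.382, 3.618; (λ² − 7λ + 11) = 0 ⇒ λ = (7 ± √5)/2 ≈ 2.382, 4.618.
(Check: the roots sum (with multiplicity) to 12, matching trace L = Σdeg = 2·6 = 12.)
Laplacian eigenvalues: [0.0, 1.382, 2.382, 3.618, 4.618]. Largest eigenvalue (spectral radius) = 4.618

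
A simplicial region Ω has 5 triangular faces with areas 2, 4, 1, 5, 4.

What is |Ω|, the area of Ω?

2 + 4 + 1 + 5 + 4 = 16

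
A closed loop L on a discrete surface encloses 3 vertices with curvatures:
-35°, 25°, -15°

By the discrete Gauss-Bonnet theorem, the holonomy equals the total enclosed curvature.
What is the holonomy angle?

Holonomy = total enclosed curvature = (-35°) + 25° + (-15°) = -25°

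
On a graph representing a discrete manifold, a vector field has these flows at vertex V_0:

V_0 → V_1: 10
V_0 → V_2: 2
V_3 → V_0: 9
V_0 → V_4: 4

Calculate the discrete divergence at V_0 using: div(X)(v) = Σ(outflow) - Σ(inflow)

Divergence = sum of outgoing flows = 10 + 2 + (-9) + 4 = 7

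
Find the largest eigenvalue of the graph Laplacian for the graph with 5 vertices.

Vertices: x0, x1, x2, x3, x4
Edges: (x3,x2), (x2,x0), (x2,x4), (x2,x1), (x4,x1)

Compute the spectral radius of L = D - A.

Degrees: deg(x0) = 1, deg(x1) = 2, deg(x2) = 4, deg(x3) = 1, deg(x4) = 2.
L = D − A with rows/columns ordered (x0, x1, x2, x3, x4):
  [ 1,  0, -1,  0,  0]
  [ 0,  2, -1,  0, -1]
  [-1, -1,  4, -1, -1]
  [ 0,  0, -1,  1,  0]
  [ 0, -1, -1,  0,  2]
Characteristic polynomial: det(λI − L) = λ(λ − 1)²(λ − 3)(λ − 5).
Roots: λ = 0; (λ − 1) = 0 ⇒ λ = 1 (multiplicity 2); (λ − 3) = 0 ⇒ λ = 3; (λ − 5) = 0 ⇒ λ = 5.
(Check: the roots sum (with multiplicity) to 10, matching trace L = Σdeg = 2·5 = 10.)
Laplacian eigenvalues: [0.0, 1.0, 1.0, 3.0, 5.0]. Largest eigenvalue (spectral radius) = 5.0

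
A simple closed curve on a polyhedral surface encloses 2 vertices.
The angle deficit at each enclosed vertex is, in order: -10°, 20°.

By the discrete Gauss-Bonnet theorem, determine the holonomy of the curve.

Holonomy = total enclosed curvature = (-10°) + 20° = 10°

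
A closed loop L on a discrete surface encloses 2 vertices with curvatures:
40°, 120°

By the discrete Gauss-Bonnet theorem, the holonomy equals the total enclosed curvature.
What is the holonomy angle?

Holonomy = total enclosed curvature = 40° + 120° = 160°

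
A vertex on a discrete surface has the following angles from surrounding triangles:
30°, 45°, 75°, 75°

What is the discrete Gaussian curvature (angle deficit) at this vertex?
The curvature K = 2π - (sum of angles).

Sum of angles = 225°. K = 360° - 225° = 135°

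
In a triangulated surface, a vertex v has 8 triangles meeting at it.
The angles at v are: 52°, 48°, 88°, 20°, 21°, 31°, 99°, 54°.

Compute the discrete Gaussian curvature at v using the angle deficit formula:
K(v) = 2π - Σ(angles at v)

Sum of angles = 413°. K = 360° - 413° = -53° = -53π/180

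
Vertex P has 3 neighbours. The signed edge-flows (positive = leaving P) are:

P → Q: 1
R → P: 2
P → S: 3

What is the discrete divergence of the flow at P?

Divergence = sum of outgoing flows = 1 + (-2) + 3 = 2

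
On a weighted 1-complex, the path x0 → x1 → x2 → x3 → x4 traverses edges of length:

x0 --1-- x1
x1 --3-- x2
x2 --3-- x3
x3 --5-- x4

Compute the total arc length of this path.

Arc length = 1 + 3 + 3 + 5 = 12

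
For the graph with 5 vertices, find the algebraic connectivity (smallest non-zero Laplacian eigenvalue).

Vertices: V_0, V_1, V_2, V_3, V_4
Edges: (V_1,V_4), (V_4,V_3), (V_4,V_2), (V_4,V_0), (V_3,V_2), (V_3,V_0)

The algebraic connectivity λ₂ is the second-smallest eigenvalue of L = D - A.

Degrees: deg(V_0) = 2, deg(V_1) = 1, deg(V_2) = 2, deg(V_3) = 3, deg(V_4) = 4.
L = D − A with rows/columns ordered (V_0, V_1, V_2, V_3, V_4):
  [ 2,  0,  0, -1, -1]
  [ 0,  1,  0,  0, -1]
  [ 0,  0,  2, -1, -1]
  [-1,  0, -1,  3, -1]
  [-1, -1, -1, -1,  4]
Characteristic polynomial: det(λI − L) = λ(λ − 1)(λ − 2)(λ − 4)(λ − 5).
Roots: λ = 0; (λ − 1) = 0 ⇒ λ = 1; (λ − 2) = 0 ⇒ λ = 2; (λ − 4) = 0 ⇒ λ = 4; (λ − 5) = 0 ⇒ λ = 5.
(Check: the roots sum (with multiplicity) to 12, matching trace L = Σdeg = 2·6 = 12.)
Laplacian eigenvalues: [0.0, 1.0, 2.0, 4.0, 5.0]. Algebraic connectivity (smallest non-zero eigenvalue) = 1.0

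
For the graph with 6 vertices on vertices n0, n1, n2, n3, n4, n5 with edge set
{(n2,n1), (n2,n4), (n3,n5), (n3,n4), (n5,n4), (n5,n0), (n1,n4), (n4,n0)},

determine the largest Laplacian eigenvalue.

Degrees: deg(n0) = 2, deg(n1) = 2, deg(n2) = 2, deg(n3) = 2, deg(n4) = 5, deg(n5) = 3.
L = D − A with rows/columns ordered (n0, n1, n2, n3, n4, n5):
  [ 2,  0,  0,  0, -1, -1]
  [ 0,  2, -1,  0, -1,  0]
  [ 0, -1,  2,  0, -1,  0]
  [ 0,  0,  0,  2, -1, -1]
  [-1, -1, -1, -1,  5, -1]
  [-1,  0,  0, -1, -1,  3]
Characteristic polynomial: det(λI − L) = λ(λ − 1)(λ − 2)(λ − 3)(λ − 4)(λ − 6).
Roots: λ = 0; (λ − 1) = 0 ⇒ λ = 1; (λ − 2) = 0 ⇒ λ = 2; (λ − 3) = 0 ⇒ λ = 3; (λ − 4) = 0 ⇒ λ = 4; (λ − 6) = 0 ⇒ λ = 6.
(Check: the roots sum (with multiplicity) to 16, matching trace L = Σdeg = 2·8 = 16.)
Laplacian eigenvalues: [0.0, 1.0, 2.0, 3.0, 4.0, 6.0]. Largest eigenvalue (spectral radius) = 6.0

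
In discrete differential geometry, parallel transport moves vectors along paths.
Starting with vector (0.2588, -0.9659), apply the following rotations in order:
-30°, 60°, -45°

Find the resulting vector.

Total rotation: (-30°) + 60° + (-45°) = -15°. Final vector: (0, -1)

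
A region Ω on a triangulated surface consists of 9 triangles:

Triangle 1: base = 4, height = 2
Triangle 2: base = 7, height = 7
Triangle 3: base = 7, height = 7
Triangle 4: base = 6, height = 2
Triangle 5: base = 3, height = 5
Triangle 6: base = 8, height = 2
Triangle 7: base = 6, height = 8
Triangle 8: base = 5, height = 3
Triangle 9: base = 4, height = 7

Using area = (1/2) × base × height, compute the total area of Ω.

(1/2)×4×2 + (1/2)×7×7 + (1/2)×7×7 + (1/2)×6×2 + (1/2)×3×5 + (1/2)×8×2 + (1/2)×6×8 + (1/2)×5×3 + (1/2)×4×7 = 120.0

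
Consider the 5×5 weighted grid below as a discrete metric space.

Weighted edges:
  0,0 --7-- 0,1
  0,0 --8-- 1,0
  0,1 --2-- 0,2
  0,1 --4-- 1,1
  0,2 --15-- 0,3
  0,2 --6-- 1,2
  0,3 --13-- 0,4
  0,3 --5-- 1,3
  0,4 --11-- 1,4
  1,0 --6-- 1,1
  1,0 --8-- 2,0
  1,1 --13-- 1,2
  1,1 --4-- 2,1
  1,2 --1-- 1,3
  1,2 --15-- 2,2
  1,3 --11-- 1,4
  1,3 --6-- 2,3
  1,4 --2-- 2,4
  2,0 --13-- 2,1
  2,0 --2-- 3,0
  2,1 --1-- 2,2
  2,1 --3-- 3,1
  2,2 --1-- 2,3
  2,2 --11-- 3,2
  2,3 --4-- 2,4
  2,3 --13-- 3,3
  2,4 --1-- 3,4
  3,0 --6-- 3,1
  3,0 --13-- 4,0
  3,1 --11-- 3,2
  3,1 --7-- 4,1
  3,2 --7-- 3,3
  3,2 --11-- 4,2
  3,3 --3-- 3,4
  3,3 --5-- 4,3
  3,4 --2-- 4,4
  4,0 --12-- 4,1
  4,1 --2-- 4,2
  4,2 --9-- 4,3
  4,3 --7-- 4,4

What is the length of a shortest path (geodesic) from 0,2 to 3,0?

Shortest path: 0,2 → 0,1 → 1,1 → 2,1 → 3,1 → 3,0, total weight = 19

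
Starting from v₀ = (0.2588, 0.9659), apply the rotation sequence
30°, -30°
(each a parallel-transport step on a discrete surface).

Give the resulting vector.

Total rotation: 30° + (-30°) = 0°. Final vector: (0.2588, 0.9659)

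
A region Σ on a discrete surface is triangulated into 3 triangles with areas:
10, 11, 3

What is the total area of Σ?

10 + 11 + 3 = 24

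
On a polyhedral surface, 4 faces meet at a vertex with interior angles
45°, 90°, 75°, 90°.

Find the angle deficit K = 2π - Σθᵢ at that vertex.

Sum of angles = 300°. K = 360° - 300° = 60°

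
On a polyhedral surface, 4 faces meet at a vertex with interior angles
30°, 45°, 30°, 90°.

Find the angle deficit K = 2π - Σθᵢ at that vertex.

Sum of angles = 195°. K = 360° - 195° = 165°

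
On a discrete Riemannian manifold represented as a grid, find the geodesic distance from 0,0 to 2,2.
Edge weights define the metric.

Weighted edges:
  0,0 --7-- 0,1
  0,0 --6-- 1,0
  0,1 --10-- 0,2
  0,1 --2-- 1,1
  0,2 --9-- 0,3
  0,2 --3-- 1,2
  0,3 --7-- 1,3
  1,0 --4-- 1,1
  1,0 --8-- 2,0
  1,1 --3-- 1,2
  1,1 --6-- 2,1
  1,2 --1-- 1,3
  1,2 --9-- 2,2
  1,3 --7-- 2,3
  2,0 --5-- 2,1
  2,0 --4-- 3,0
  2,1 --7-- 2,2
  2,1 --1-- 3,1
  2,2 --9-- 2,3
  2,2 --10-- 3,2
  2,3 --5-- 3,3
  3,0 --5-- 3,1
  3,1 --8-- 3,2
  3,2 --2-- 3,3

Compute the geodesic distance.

Shortest path: 0,0 → 0,1 → 1,1 → 1,2 → 2,2, total weight = 21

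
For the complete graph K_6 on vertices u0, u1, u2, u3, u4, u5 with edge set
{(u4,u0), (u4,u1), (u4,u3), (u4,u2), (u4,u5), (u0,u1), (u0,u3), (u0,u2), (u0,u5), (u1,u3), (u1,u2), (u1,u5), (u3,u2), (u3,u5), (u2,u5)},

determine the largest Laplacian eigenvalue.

For the complete graph K_n, L = nI − J (J = all-ones matrix). J has eigenvalues n (once, eigenvector 𝟙) and 0 (multiplicity n−1), so L has eigenvalues 0 (once) and n (multiplicity n−1). Here n = 6: eigenvalue 0 once and 6 with multiplicity 5.
Laplacian eigenvalues: [0.0, 6.0, 6.0, 6.0, 6.0, 6.0]. Largest eigenvalue (spectral radius) = 6.0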